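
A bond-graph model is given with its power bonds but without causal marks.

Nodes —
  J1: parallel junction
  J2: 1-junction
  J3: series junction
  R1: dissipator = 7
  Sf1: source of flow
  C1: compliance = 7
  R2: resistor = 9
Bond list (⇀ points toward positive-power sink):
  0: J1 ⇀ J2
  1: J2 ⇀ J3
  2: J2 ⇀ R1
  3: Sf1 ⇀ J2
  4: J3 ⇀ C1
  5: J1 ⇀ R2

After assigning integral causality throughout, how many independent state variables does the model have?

β3 stroke→Sf1  (Sf1: flow source, stroke at near end)
β0 stroke→J2  (common-f at J2 fixed by 3)
β1 stroke→J2  (1-jn J2 has f-setter on 3)
β2 stroke→J2  (J2: bond 3 brought flow, rest push out)
β4 stroke→J3  (J3 flow already set via bond 1)
β5 stroke→J1  (only one effort-in slot at J1)

1  (C1 all integral)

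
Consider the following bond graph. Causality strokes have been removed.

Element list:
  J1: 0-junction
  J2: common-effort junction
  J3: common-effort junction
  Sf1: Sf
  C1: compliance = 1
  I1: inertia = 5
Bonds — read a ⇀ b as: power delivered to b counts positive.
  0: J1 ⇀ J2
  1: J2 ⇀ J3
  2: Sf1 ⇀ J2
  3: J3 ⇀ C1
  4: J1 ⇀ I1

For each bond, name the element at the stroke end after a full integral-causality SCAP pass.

β0 |J1
β1 |J2
β2 |Sf1
β3 |J3
β4 |I1

bond 2 →Sf1  (Sf1: flow source, stroke at near end)
bond 3 →J3  (C1: C, integral causality)
bond 1 →J2  (J3: bond 3 brought effort, rest push out)
bond 0 →J1  (J2: bond 1 brought effort, rest push out)
bond 4 →I1  (J1: bond 0 brought effort, rest push out)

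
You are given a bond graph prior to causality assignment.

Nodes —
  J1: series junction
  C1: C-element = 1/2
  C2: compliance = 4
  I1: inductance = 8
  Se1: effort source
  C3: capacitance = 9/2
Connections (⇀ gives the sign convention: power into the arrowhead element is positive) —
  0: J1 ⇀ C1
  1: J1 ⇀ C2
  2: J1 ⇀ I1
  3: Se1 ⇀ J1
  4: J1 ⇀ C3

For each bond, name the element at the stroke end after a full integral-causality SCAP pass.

β0 stroke at J1
β1 stroke at J1
β2 stroke at I1
β3 stroke at J1
β4 stroke at J1

β3 |J1  (source Se1 imposes e)
β0 |J1  (C1 outputs effort q/C1)
β1 |J1  (C2 outputs effort q/C2)
β2 |I1  (I1 outputs flow p/I1)
β4 |J1  (J1: bond 2 brought flow, rest push out)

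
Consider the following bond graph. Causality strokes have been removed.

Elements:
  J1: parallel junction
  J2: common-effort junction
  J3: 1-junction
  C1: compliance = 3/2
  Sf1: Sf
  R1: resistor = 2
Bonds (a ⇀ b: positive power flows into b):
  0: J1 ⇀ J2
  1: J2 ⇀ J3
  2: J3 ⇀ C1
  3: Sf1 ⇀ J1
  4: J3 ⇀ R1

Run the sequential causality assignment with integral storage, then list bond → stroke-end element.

b3 |Sf1  (Sf1 fixes flow; stroke at Sf1)
b0 |J1  (closing 0-jn rule on J1)
b1 |J2  (J2: last free bond brings effort in)
b2 |J3  (common-f at J3 fixed by 1)
b4 |J3  (J3: bond 1 brought flow, rest push out)

bond 0 stroke at J1
bond 1 stroke at J2
bond 2 stroke at J3
bond 3 stroke at Sf1
bond 4 stroke at J3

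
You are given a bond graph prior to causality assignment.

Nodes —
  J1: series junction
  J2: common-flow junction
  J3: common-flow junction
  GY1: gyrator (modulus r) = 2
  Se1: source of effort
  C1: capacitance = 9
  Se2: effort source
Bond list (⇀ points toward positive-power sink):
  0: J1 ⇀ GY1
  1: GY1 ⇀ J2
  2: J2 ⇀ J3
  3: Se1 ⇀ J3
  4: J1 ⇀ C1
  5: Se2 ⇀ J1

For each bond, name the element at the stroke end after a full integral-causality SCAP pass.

β0 |GY1
β1 |GY1
β2 |J2
β3 |J3
β4 |J1
β5 |J1

bond 3 |J3  (Se1: effort source, stroke at far end)
bond 5 |J1  (source Se2 imposes e)
bond 2 |J2  (closing 1-jn rule on J3)
bond 1 |GY1  (J2: last free bond brings flow in)
bond 0 |GY1  (GY1: gyrator matches bond 1)
bond 4 |J1  (common-f at J1 fixed by 0)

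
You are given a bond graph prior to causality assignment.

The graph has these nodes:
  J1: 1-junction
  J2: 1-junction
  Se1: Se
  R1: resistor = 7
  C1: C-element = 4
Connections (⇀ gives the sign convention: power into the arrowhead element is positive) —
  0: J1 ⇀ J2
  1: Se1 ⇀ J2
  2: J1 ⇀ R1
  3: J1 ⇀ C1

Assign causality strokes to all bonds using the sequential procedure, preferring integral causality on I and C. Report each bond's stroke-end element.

#1 stroke at J2  (Se1: effort source, stroke at far end)
#0 stroke at J1  (closing 1-jn rule on J2)
#3 stroke at J1  (C1 integral (e out))
#2 stroke at R1  (J1 needs exactly one f-in)

β0 →J1
β1 →J2
β2 →R1
β3 →J1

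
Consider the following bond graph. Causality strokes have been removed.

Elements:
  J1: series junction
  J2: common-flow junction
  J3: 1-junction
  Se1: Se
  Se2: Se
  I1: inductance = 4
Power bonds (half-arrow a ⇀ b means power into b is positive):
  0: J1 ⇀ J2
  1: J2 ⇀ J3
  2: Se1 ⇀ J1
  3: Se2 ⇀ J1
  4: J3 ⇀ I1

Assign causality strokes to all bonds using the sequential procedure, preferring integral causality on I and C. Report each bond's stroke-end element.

#2 stroke→J1  (Se1 (Se) sets effort on bond)
#3 stroke→J1  (Se2 fixes effort; stroke away)
#0 stroke→J2  (only one flow-in slot at J1)
#1 stroke→J3  (only one flow-in slot at J2)
#4 stroke→I1  (only one flow-in slot at J3)

b0 stroke at J2
b1 stroke at J3
b2 stroke at J1
b3 stroke at J1
b4 stroke at I1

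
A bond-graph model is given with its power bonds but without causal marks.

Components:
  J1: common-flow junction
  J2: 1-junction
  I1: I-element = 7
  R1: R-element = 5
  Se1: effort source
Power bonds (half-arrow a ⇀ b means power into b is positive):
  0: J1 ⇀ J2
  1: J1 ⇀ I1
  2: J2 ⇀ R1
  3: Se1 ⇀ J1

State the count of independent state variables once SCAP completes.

#3 →J1  (Se1 fixes effort; stroke away)
#1 →I1  (I1 integral (f out))
#0 →J1  (common-f at J1 fixed by 1)
#2 →J2  (J2: bond 0 brought flow, rest push out)

1  (I1 all integral)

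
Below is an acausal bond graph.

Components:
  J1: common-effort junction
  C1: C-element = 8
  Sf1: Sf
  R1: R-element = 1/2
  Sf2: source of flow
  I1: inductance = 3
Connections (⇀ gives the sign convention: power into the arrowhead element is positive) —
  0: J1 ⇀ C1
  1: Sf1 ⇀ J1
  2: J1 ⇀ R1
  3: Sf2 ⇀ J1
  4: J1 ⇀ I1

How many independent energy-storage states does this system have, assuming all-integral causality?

bond 1 stroke→Sf1  (Sf1 (Sf) sets flow on bond)
bond 3 stroke→Sf2  (Sf2: flow source, stroke at near end)
bond 0 stroke→J1  (prefer integral on C1)
bond 2 stroke→R1  (J1 effort already set via bond 0)
bond 4 stroke→I1  (J1: bond 0 brought effort, rest push out)

2  (C1, I1 all integral)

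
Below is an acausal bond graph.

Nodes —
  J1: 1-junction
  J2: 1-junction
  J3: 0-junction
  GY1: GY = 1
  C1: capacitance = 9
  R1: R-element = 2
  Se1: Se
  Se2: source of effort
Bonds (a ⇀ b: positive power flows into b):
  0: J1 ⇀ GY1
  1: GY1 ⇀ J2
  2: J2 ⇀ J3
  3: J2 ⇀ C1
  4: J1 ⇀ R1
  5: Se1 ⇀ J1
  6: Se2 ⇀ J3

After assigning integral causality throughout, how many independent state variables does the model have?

β5 stroke→J1  (source Se1 imposes e)
β6 stroke→J3  (Se2 (Se) sets effort on bond)
β2 stroke→J2  (J3 effort already set via bond 6)
β3 stroke→J2  (prefer integral on C1)
β1 stroke→GY1  (J2: last free bond brings flow in)
β0 stroke→GY1  (GY1 both-in/both-out from 1)
β4 stroke→J1  (J1: bond 0 brought flow, rest push out)

1  (C1 all integral)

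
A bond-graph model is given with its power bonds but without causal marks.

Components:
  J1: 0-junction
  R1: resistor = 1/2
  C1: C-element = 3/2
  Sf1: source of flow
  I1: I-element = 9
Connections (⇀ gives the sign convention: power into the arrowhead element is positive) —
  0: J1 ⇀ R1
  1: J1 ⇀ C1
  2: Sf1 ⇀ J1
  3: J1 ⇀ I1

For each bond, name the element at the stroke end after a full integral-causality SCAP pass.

b2 →Sf1  (Sf1 (Sf) sets flow on bond)
b1 →J1  (C1: C, integral causality)
b0 →R1  (J1 effort already set via bond 1)
b3 →I1  (0-jn J1 has e-setter on 1)

#0 |R1
#1 |J1
#2 |Sf1
#3 |I1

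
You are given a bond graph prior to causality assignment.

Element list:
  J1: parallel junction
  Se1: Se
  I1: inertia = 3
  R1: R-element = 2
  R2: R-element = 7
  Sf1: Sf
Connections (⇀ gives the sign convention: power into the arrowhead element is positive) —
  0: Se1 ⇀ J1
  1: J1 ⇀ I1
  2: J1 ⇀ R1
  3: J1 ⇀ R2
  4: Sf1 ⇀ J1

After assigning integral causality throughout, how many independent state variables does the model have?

b0 stroke at J1  (Se1: effort source, stroke at far end)
b4 stroke at Sf1  (Sf1: flow source, stroke at near end)
b1 stroke at I1  (J1 effort already set via bond 0)
b2 stroke at R1  (common-e at J1 fixed by 0)
b3 stroke at R2  (0-jn J1 has e-setter on 0)

1  (I1 all integral)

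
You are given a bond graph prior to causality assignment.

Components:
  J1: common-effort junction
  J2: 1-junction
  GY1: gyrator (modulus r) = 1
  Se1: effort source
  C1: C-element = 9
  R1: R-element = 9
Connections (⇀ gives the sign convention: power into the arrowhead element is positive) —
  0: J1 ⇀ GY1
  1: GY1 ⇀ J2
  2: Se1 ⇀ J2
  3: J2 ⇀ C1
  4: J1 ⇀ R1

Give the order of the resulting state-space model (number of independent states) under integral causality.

bond 2 stroke at J2  (Se1 (Se) sets effort on bond)
bond 3 stroke at J2  (C1: C, integral causality)
bond 1 stroke at GY1  (J2: last free bond brings flow in)
bond 0 stroke at GY1  (GY1 both-in/both-out from 1)
bond 4 stroke at J1  (J1 needs exactly one e-in)

1  (C1 all integral)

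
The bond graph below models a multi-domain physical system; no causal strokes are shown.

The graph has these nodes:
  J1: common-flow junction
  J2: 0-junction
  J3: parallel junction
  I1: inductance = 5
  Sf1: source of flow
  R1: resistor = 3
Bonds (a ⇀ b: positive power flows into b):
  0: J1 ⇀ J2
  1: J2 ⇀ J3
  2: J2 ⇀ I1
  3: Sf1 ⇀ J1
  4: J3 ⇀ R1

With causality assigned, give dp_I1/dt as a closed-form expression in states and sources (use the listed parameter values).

β3 →Sf1  (Sf1: flow source, stroke at near end)
β0 →J1  (J1: bond 3 brought flow, rest push out)
β2 →I1  (I1 outputs flow p/I1)
β1 →J2  (J2: last free bond brings effort in)
β4 →J3  (only one effort-in slot at J3)

dp_I1/dt = 3*F_Sf1 - 3*p_I1/5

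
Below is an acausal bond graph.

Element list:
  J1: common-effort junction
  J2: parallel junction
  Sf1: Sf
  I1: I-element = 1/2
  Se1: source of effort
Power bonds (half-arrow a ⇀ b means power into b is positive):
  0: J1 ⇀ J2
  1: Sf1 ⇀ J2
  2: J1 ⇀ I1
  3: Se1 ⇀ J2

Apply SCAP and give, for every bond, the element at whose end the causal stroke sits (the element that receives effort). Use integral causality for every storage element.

β0 stroke at J1
β1 stroke at Sf1
β2 stroke at I1
β3 stroke at J2

#1 stroke at Sf1  (source Sf1 imposes f)
#3 stroke at J2  (source Se1 imposes e)
#0 stroke at J1  (J2 effort already set via bond 3)
#2 stroke at I1  (0-jn J1 has e-setter on 0)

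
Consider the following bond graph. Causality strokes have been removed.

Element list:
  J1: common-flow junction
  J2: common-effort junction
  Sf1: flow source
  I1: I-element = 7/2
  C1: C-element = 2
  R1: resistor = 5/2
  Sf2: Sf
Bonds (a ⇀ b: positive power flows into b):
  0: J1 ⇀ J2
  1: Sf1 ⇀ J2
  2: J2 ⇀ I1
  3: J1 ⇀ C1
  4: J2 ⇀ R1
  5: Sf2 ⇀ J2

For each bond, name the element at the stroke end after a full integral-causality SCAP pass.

b1 |Sf1  (source Sf1 imposes f)
b5 |Sf2  (source Sf2 imposes f)
b2 |I1  (I1 outputs flow p/I1)
b3 |J1  (C1 outputs effort q/C1)
b0 |J2  (only one flow-in slot at J1)
b4 |R1  (0-jn J2 has e-setter on 0)

b0 stroke at J2
b1 stroke at Sf1
b2 stroke at I1
b3 stroke at J1
b4 stroke at R1
b5 stroke at Sf2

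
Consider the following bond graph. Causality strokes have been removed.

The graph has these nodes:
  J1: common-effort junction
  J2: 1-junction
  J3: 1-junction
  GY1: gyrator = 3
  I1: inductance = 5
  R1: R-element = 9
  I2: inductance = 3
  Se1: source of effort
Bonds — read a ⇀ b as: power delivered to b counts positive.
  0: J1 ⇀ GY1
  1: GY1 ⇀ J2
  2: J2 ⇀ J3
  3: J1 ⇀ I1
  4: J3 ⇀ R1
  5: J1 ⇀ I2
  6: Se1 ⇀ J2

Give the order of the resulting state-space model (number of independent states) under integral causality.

#6 →J2  (source Se1 imposes e)
#3 →I1  (I1: I, integral causality)
#5 →I2  (I2: I, integral causality)
#0 →J1  (J1: last free bond brings effort in)
#1 →J2  (GY1: gyrator matches bond 0)
#2 →J3  (J2: last free bond brings flow in)
#4 →R1  (J3 needs exactly one f-in)

2  (I1, I2 all integral)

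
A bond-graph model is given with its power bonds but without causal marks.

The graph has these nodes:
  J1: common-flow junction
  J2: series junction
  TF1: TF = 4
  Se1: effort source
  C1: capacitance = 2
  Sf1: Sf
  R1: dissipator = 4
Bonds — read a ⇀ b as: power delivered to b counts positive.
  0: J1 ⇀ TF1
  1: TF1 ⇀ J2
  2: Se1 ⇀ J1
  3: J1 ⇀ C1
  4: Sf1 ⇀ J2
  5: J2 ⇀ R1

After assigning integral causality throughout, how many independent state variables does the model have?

1  (C1 all integral)

β2 stroke→J1  (Se1 fixes effort; stroke away)
β4 stroke→Sf1  (source Sf1 imposes f)
β1 stroke→J2  (1-jn J2 has f-setter on 4)
β5 stroke→J2  (J2: bond 4 brought flow, rest push out)
β0 stroke→TF1  (TF TF1: opposite of bond 1)
β3 stroke→J1  (1-jn J1 has f-setter on 0)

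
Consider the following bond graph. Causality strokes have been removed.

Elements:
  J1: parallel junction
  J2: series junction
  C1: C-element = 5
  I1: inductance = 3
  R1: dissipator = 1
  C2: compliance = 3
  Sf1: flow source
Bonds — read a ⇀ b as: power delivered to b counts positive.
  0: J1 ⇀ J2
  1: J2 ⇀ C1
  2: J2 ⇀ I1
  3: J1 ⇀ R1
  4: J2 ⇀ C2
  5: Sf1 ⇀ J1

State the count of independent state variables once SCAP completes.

3  (C1, C2, I1 all integral)

β5 stroke→Sf1  (Sf1 (Sf) sets flow on bond)
β1 stroke→J2  (C1 integral (e out))
β2 stroke→I1  (I1 integral (f out))
β0 stroke→J2  (J2: bond 2 brought flow, rest push out)
β4 stroke→J2  (J2: bond 2 brought flow, rest push out)
β3 stroke→J1  (J1: last free bond brings effort in)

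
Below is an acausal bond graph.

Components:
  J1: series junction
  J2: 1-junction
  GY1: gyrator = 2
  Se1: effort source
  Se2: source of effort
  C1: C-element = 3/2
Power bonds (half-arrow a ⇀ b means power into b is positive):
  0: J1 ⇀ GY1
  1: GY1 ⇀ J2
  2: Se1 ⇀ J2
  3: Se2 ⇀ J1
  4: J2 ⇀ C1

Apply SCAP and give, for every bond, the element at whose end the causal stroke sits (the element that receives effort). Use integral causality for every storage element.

#2 |J2  (Se1 (Se) sets effort on bond)
#3 |J1  (Se2 (Se) sets effort on bond)
#0 |GY1  (only one flow-in slot at J1)
#1 |GY1  (GY1: gyrator matches bond 0)
#4 |J2  (J2: bond 1 brought flow, rest push out)

b0 stroke→GY1
b1 stroke→GY1
b2 stroke→J2
b3 stroke→J1
b4 stroke→J2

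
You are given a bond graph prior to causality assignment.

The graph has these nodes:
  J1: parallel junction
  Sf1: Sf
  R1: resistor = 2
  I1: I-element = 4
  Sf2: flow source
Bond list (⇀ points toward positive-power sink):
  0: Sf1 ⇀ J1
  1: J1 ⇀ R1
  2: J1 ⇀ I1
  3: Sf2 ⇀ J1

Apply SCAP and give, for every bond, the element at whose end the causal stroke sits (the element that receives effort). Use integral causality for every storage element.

#0 stroke→Sf1  (Sf1 (Sf) sets flow on bond)
#3 stroke→Sf2  (source Sf2 imposes f)
#2 stroke→I1  (I1: I, integral causality)
#1 stroke→J1  (only one effort-in slot at J1)

bond 0 |Sf1
bond 1 |J1
bond 2 |I1
bond 3 |Sf2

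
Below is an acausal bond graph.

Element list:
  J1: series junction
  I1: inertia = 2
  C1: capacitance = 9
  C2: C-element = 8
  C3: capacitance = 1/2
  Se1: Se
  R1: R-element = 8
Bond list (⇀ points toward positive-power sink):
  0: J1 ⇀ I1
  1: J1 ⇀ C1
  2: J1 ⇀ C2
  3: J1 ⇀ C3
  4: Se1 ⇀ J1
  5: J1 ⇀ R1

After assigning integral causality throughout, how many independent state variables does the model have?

4  (C1, C2, C3, I1 all integral)

bond 4 |J1  (Se1 fixes effort; stroke away)
bond 0 |I1  (I1 integral (f out))
bond 1 |J1  (common-f at J1 fixed by 0)
bond 2 |J1  (J1: bond 0 brought flow, rest push out)
bond 3 |J1  (J1: bond 0 brought flow, rest push out)
bond 5 |J1  (J1: bond 0 brought flow, rest push out)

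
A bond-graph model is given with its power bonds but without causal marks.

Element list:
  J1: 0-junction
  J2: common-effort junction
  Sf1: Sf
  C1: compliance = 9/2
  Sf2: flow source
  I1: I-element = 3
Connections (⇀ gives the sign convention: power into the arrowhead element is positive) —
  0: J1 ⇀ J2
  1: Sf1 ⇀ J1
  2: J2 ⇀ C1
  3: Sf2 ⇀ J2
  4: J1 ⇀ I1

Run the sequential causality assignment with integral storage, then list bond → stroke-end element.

#0 →J1
#1 →Sf1
#2 →J2
#3 →Sf2
#4 →I1

#1 stroke→Sf1  (Sf1 (Sf) sets flow on bond)
#3 stroke→Sf2  (Sf2 (Sf) sets flow on bond)
#2 stroke→J2  (C1: C, integral causality)
#0 stroke→J1  (common-e at J2 fixed by 2)
#4 stroke→I1  (0-jn J1 has e-setter on 0)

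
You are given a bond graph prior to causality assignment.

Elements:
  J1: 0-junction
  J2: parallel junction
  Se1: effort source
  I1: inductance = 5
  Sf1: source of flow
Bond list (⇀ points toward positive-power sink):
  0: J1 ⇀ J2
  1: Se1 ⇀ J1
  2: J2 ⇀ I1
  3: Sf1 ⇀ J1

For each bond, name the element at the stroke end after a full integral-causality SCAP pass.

bond 1 stroke at J1  (source Se1 imposes e)
bond 3 stroke at Sf1  (Sf1 (Sf) sets flow on bond)
bond 0 stroke at J2  (0-jn J1 has e-setter on 1)
bond 2 stroke at I1  (common-e at J2 fixed by 0)

bond 0 stroke→J2
bond 1 stroke→J1
bond 2 stroke→I1
bond 3 stroke→Sf1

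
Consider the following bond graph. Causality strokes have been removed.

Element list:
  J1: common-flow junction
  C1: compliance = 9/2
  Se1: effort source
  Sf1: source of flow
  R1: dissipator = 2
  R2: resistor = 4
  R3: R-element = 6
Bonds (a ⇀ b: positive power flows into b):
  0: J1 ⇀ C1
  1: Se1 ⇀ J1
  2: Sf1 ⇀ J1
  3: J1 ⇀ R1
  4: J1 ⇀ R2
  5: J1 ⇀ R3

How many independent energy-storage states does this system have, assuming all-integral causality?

1  (C1 all integral)

#1 |J1  (source Se1 imposes e)
#2 |Sf1  (Sf1 fixes flow; stroke at Sf1)
#0 |J1  (1-jn J1 has f-setter on 2)
#3 |J1  (J1 flow already set via bond 2)
#4 |J1  (common-f at J1 fixed by 2)
#5 |J1  (J1 flow already set via bond 2)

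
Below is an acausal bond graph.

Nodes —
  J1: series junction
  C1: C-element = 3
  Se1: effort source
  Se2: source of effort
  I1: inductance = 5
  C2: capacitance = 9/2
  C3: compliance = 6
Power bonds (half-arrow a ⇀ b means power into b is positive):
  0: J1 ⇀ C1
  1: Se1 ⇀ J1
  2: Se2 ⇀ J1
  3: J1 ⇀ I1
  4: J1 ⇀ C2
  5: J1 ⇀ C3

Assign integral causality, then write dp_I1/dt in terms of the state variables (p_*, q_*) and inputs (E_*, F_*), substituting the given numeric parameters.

dp_I1/dt = E_Se1 + E_Se2 - q_C1/3 - 2*q_C2/9 - q_C3/6

bond 1 stroke at J1  (Se1 fixes effort; stroke away)
bond 2 stroke at J1  (Se2: effort source, stroke at far end)
bond 0 stroke at J1  (C1 outputs effort q/C1)
bond 3 stroke at I1  (prefer integral on I1)
bond 4 stroke at J1  (J1 flow already set via bond 3)
bond 5 stroke at J1  (J1 flow already set via bond 3)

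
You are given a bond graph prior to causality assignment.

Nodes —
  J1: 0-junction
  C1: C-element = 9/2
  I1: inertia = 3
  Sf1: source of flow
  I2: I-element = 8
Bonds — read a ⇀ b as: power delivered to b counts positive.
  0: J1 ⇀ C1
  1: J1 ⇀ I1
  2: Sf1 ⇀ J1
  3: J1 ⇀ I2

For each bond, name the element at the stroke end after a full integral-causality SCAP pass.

bond 2 stroke→Sf1  (Sf1: flow source, stroke at near end)
bond 0 stroke→J1  (C1 integral (e out))
bond 1 stroke→I1  (0-jn J1 has e-setter on 0)
bond 3 stroke→I2  (0-jn J1 has e-setter on 0)

β0 stroke→J1
β1 stroke→I1
β2 stroke→Sf1
β3 stroke→I2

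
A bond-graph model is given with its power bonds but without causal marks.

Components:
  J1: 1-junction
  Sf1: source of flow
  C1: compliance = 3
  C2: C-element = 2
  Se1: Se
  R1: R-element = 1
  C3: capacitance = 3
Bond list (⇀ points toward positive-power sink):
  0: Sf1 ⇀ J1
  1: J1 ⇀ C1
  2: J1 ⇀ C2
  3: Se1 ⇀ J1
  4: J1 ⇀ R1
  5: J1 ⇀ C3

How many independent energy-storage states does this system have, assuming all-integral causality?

3  (C1, C2, C3 all integral)

β0 stroke at Sf1  (Sf1: flow source, stroke at near end)
β3 stroke at J1  (Se1 (Se) sets effort on bond)
β1 stroke at J1  (J1: bond 0 brought flow, rest push out)
β2 stroke at J1  (J1 flow already set via bond 0)
β4 stroke at J1  (1-jn J1 has f-setter on 0)
β5 stroke at J1  (1-jn J1 has f-setter on 0)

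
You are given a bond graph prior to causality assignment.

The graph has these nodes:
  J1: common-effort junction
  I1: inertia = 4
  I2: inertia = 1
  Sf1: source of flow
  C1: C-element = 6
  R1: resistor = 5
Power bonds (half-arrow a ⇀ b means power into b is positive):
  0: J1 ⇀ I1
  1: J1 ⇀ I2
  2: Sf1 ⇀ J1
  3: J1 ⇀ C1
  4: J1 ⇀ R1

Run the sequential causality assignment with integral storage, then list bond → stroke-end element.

b2 |Sf1  (Sf1: flow source, stroke at near end)
b0 |I1  (I1 integral (f out))
b1 |I2  (I2 outputs flow p/I2)
b3 |J1  (C1: C, integral causality)
b4 |R1  (J1: bond 3 brought effort, rest push out)

#0 |I1
#1 |I2
#2 |Sf1
#3 |J1
#4 |R1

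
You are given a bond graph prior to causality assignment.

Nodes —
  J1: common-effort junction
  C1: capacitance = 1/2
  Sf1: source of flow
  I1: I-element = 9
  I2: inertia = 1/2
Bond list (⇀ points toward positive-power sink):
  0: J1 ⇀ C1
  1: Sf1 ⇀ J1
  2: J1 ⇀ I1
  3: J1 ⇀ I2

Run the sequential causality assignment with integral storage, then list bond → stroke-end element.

bond 1 stroke at Sf1  (Sf1 fixes flow; stroke at Sf1)
bond 0 stroke at J1  (C1: C, integral causality)
bond 2 stroke at I1  (J1 effort already set via bond 0)
bond 3 stroke at I2  (J1: bond 0 brought effort, rest push out)

#0 stroke at J1
#1 stroke at Sf1
#2 stroke at I1
#3 stroke at I2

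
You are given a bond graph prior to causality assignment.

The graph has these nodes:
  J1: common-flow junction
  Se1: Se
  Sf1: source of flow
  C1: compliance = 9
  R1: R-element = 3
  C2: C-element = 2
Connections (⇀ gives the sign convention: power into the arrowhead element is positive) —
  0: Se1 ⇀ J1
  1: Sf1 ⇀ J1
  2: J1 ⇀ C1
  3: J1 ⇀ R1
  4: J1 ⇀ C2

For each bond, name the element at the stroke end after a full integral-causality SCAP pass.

b0 stroke→J1
b1 stroke→Sf1
b2 stroke→J1
b3 stroke→J1
b4 stroke→J1

#0 →J1  (Se1: effort source, stroke at far end)
#1 →Sf1  (source Sf1 imposes f)
#2 →J1  (common-f at J1 fixed by 1)
#3 →J1  (1-jn J1 has f-setter on 1)
#4 →J1  (common-f at J1 fixed by 1)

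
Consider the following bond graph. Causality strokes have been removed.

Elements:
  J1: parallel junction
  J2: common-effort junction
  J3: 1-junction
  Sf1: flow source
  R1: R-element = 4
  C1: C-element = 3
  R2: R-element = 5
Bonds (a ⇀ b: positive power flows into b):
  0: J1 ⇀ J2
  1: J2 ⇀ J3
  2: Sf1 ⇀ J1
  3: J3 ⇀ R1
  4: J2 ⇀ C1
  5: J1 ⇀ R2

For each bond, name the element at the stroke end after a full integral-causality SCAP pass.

b2 stroke at Sf1  (Sf1 fixes flow; stroke at Sf1)
b4 stroke at J2  (C1 outputs effort q/C1)
b0 stroke at J1  (common-e at J2 fixed by 4)
b1 stroke at J3  (J2: bond 4 brought effort, rest push out)
b3 stroke at R1  (closing 1-jn rule on J3)
b5 stroke at R2  (J1: bond 0 brought effort, rest push out)

bond 0 →J1
bond 1 →J3
bond 2 →Sf1
bond 3 →R1
bond 4 →J2
bond 5 →R2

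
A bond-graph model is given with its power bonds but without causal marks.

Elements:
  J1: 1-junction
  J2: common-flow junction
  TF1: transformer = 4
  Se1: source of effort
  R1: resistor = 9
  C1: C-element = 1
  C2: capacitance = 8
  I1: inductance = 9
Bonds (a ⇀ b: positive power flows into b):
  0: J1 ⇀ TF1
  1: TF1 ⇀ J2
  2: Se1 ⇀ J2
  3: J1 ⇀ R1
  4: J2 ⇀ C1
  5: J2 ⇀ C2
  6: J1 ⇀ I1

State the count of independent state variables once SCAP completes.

3  (C1, C2, I1 all integral)

β2 |J2  (Se1 (Se) sets effort on bond)
β4 |J2  (C1 outputs effort q/C1)
β5 |J2  (C2 outputs effort q/C2)
β1 |TF1  (J2: last free bond brings flow in)
β0 |J1  (TF TF1: opposite of bond 1)
β6 |I1  (I1 integral (f out))
β3 |J1  (common-f at J1 fixed by 6)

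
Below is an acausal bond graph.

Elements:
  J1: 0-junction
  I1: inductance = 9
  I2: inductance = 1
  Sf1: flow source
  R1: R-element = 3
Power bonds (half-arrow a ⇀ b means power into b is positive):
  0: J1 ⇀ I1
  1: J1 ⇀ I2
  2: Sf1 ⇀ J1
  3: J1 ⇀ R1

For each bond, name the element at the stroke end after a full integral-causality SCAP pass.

#0 stroke→I1
#1 stroke→I2
#2 stroke→Sf1
#3 stroke→J1

#2 stroke at Sf1  (Sf1 (Sf) sets flow on bond)
#0 stroke at I1  (I1 outputs flow p/I1)
#1 stroke at I2  (prefer integral on I2)
#3 stroke at J1  (J1 needs exactly one e-in)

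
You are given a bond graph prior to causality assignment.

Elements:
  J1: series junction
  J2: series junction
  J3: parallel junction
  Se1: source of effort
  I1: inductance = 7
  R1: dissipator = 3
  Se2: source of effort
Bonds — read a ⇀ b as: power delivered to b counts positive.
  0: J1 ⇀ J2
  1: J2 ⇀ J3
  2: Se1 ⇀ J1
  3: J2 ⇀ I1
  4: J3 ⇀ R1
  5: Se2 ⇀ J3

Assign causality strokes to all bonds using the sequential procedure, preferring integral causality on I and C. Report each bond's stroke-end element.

bond 2 stroke→J1  (source Se1 imposes e)
bond 5 stroke→J3  (Se2: effort source, stroke at far end)
bond 0 stroke→J2  (only one flow-in slot at J1)
bond 1 stroke→J2  (J3: bond 5 brought effort, rest push out)
bond 4 stroke→R1  (J3: bond 5 brought effort, rest push out)
bond 3 stroke→I1  (closing 1-jn rule on J2)

#0 stroke→J2
#1 stroke→J2
#2 stroke→J1
#3 stroke→I1
#4 stroke→R1
#5 stroke→J3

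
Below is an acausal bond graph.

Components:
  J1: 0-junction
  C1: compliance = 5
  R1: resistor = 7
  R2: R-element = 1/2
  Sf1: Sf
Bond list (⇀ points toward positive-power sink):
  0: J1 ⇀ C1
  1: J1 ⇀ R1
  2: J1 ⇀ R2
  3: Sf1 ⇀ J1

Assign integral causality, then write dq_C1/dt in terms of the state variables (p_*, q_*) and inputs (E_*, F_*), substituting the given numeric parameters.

dq_C1/dt = F_Sf1 - 3*q_C1/7

β3 |Sf1  (Sf1: flow source, stroke at near end)
β0 |J1  (prefer integral on C1)
β1 |R1  (J1: bond 0 brought effort, rest push out)
β2 |R2  (J1: bond 0 brought effort, rest push out)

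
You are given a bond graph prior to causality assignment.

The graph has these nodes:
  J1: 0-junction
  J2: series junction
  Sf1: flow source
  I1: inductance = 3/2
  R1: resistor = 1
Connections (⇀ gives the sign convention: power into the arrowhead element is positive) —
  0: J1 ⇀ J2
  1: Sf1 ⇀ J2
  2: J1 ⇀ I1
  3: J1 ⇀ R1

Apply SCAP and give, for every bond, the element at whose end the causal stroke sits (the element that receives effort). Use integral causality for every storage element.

bond 1 stroke at Sf1  (Sf1 fixes flow; stroke at Sf1)
bond 0 stroke at J2  (J2 flow already set via bond 1)
bond 2 stroke at I1  (I1 integral (f out))
bond 3 stroke at J1  (J1: last free bond brings effort in)

b0 →J2
b1 →Sf1
b2 →I1
b3 →J1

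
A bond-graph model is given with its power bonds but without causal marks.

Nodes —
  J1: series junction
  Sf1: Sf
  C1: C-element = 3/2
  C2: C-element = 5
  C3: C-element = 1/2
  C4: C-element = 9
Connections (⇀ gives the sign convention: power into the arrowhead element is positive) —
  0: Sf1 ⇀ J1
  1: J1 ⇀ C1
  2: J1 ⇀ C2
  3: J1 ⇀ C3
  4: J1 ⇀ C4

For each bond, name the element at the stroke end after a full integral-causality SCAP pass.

b0 |Sf1  (source Sf1 imposes f)
b1 |J1  (common-f at J1 fixed by 0)
b2 |J1  (J1: bond 0 brought flow, rest push out)
b3 |J1  (1-jn J1 has f-setter on 0)
b4 |J1  (J1 flow already set via bond 0)

b0 stroke at Sf1
b1 stroke at J1
b2 stroke at J1
b3 stroke at J1
b4 stroke at J1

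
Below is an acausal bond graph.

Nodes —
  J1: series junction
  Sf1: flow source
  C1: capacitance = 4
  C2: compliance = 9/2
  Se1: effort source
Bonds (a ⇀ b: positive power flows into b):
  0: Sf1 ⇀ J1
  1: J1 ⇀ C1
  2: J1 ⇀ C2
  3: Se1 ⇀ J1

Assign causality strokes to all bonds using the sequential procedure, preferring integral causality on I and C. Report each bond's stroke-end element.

#0 stroke→Sf1  (Sf1 fixes flow; stroke at Sf1)
#3 stroke→J1  (Se1: effort source, stroke at far end)
#1 stroke→J1  (common-f at J1 fixed by 0)
#2 stroke→J1  (1-jn J1 has f-setter on 0)

bond 0 stroke at Sf1
bond 1 stroke at J1
bond 2 stroke at J1
bond 3 stroke at J1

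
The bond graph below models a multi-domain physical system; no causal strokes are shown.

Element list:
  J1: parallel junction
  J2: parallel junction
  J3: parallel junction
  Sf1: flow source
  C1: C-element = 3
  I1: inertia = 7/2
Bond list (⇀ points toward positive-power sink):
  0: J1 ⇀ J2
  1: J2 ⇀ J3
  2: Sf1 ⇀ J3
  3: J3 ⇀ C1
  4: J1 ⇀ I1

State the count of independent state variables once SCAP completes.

#2 →Sf1  (source Sf1 imposes f)
#3 →J3  (C1 outputs effort q/C1)
#1 →J2  (J3: bond 3 brought effort, rest push out)
#0 →J1  (common-e at J2 fixed by 1)
#4 →I1  (common-e at J1 fixed by 0)

2  (C1, I1 all integral)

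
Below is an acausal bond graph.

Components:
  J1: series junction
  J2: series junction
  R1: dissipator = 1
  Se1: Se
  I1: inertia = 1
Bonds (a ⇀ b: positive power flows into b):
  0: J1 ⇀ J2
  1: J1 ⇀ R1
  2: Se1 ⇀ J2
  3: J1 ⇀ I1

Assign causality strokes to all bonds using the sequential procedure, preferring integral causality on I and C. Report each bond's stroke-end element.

β2 stroke→J2  (Se1: effort source, stroke at far end)
β0 stroke→J1  (J2 needs exactly one f-in)
β3 stroke→I1  (I1 integral (f out))
β1 stroke→J1  (1-jn J1 has f-setter on 3)

b0 stroke→J1
b1 stroke→J1
b2 stroke→J2
b3 stroke→I1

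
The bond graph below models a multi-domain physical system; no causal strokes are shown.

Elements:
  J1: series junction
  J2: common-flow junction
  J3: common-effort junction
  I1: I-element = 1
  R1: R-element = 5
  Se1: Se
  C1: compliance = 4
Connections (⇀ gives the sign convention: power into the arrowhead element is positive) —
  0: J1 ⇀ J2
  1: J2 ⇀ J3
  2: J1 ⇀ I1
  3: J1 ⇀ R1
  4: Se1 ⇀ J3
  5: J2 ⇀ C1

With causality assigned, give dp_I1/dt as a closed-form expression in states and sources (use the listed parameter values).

dp_I1/dt = -E_Se1 - 5*p_I1 - q_C1/4

bond 4 stroke→J3  (Se1 fixes effort; stroke away)
bond 1 stroke→J2  (J3: bond 4 brought effort, rest push out)
bond 2 stroke→I1  (I1: I, integral causality)
bond 0 stroke→J1  (J1: bond 2 brought flow, rest push out)
bond 3 stroke→J1  (common-f at J1 fixed by 2)
bond 5 stroke→J2  (J2 flow already set via bond 0)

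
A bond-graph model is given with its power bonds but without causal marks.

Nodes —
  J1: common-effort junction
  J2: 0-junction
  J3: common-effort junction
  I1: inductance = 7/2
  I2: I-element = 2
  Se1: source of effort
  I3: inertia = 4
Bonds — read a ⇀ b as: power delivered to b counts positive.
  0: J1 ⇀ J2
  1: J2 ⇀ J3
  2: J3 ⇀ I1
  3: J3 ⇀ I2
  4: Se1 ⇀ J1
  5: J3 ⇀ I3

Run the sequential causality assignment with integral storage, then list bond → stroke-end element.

b4 →J1  (source Se1 imposes e)
b0 →J2  (J1 effort already set via bond 4)
b1 →J3  (J2: bond 0 brought effort, rest push out)
b2 →I1  (J3: bond 1 brought effort, rest push out)
b3 →I2  (J3 effort already set via bond 1)
b5 →I3  (J3: bond 1 brought effort, rest push out)

#0 stroke→J2
#1 stroke→J3
#2 stroke→I1
#3 stroke→I2
#4 stroke→J1
#5 stroke→I3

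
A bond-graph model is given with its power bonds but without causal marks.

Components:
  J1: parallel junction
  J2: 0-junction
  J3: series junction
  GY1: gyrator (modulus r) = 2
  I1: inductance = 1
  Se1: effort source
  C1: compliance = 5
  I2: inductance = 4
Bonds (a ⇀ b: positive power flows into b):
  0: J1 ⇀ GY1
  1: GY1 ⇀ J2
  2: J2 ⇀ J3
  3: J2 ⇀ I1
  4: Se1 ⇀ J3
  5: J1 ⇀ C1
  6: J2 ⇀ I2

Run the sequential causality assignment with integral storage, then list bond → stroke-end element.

#0 stroke→GY1
#1 stroke→GY1
#2 stroke→J2
#3 stroke→I1
#4 stroke→J3
#5 stroke→J1
#6 stroke→I2

b4 stroke→J3  (Se1 (Se) sets effort on bond)
b2 stroke→J2  (closing 1-jn rule on J3)
b1 stroke→GY1  (J2: bond 2 brought effort, rest push out)
b3 stroke→I1  (common-e at J2 fixed by 2)
b6 stroke→I2  (J2 effort already set via bond 2)
b0 stroke→GY1  (GY GY1: same side as bond 1)
b5 stroke→J1  (J1 needs exactly one e-in)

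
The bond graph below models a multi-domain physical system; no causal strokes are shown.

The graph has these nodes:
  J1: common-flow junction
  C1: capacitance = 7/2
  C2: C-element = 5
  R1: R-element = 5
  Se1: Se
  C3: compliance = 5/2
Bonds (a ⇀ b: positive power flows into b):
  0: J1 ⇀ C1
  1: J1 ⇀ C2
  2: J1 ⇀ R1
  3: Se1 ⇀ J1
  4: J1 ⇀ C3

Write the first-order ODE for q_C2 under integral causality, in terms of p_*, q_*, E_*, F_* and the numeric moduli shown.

b3 stroke at J1  (source Se1 imposes e)
b0 stroke at J1  (C1: C, integral causality)
b1 stroke at J1  (C2: C, integral causality)
b4 stroke at J1  (prefer integral on C3)
b2 stroke at R1  (J1 needs exactly one f-in)

dq_C2/dt = E_Se1/5 - 2*q_C1/35 - q_C2/25 - 2*q_C3/25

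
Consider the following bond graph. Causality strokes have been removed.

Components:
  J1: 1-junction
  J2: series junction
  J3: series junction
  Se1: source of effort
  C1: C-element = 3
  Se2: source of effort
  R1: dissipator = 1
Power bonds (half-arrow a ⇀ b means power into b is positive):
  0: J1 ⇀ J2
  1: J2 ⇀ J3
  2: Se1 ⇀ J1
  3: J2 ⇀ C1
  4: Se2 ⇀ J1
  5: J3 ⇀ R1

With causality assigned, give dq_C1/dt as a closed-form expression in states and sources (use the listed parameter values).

#2 stroke at J1  (Se1 fixes effort; stroke away)
#4 stroke at J1  (source Se2 imposes e)
#0 stroke at J2  (J1: last free bond brings flow in)
#3 stroke at J2  (C1 integral (e out))
#1 stroke at J3  (J2 needs exactly one f-in)
#5 stroke at R1  (closing 1-jn rule on J3)

dq_C1/dt = E_Se1 + E_Se2 - q_C1/3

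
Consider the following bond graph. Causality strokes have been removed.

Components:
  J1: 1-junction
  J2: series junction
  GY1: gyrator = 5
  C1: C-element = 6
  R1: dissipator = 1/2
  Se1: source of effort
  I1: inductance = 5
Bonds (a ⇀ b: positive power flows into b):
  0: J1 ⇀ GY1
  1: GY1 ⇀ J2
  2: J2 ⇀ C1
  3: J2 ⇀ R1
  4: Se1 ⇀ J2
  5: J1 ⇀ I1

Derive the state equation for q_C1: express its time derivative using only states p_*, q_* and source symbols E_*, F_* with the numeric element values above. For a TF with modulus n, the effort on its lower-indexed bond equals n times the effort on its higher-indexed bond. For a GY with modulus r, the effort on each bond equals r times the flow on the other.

b4 stroke at J2  (Se1 (Se) sets effort on bond)
b2 stroke at J2  (C1 integral (e out))
b5 stroke at I1  (prefer integral on I1)
b0 stroke at J1  (common-f at J1 fixed by 5)
b1 stroke at J2  (GY GY1: same side as bond 0)
b3 stroke at R1  (J2 needs exactly one f-in)

dq_C1/dt = 2*E_Se1 + 2*p_I1 - q_C1/3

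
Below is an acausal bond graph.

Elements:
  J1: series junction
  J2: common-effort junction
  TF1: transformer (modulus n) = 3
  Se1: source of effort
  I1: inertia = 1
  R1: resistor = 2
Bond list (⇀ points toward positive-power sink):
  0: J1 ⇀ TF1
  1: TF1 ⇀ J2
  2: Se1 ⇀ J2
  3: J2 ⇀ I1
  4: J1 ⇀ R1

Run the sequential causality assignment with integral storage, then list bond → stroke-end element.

b0 stroke at J1
b1 stroke at TF1
b2 stroke at J2
b3 stroke at I1
b4 stroke at R1

b2 stroke at J2  (Se1 fixes effort; stroke away)
b1 stroke at TF1  (0-jn J2 has e-setter on 2)
b3 stroke at I1  (J2 effort already set via bond 2)
b0 stroke at J1  (through TF1, causality passes straight; one stroke at TF1)
b4 stroke at R1  (J1 needs exactly one f-in)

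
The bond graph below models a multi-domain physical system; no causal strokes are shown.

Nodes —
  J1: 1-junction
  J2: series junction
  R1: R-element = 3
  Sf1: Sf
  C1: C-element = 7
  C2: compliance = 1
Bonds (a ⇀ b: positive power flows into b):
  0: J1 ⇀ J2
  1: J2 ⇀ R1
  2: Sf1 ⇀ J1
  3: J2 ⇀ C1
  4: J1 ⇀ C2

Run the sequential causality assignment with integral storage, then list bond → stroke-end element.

bond 2 |Sf1  (Sf1 fixes flow; stroke at Sf1)
bond 0 |J1  (J1 flow already set via bond 2)
bond 4 |J1  (1-jn J1 has f-setter on 2)
bond 1 |J2  (1-jn J2 has f-setter on 0)
bond 3 |J2  (J2 flow already set via bond 0)

bond 0 stroke at J1
bond 1 stroke at J2
bond 2 stroke at Sf1
bond 3 stroke at J2
bond 4 stroke at J1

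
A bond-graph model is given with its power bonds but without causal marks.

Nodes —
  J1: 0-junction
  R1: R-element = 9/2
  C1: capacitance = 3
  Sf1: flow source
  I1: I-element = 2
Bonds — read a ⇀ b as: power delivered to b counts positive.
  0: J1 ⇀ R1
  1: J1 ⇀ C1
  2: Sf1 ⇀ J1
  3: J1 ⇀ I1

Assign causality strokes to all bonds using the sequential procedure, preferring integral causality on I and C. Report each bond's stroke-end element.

β2 stroke at Sf1  (Sf1: flow source, stroke at near end)
β1 stroke at J1  (C1: C, integral causality)
β0 stroke at R1  (common-e at J1 fixed by 1)
β3 stroke at I1  (J1 effort already set via bond 1)

bond 0 →R1
bond 1 →J1
bond 2 →Sf1
bond 3 →I1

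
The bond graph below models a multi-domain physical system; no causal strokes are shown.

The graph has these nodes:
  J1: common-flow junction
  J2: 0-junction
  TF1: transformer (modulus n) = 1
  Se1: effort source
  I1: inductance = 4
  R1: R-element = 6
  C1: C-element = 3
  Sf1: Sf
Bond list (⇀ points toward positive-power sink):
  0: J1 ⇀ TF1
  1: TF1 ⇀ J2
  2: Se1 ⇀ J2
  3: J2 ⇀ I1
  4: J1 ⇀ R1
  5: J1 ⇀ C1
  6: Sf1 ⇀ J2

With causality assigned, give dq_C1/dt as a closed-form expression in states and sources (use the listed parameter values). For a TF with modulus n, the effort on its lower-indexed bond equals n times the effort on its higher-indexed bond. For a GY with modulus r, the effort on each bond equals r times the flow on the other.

dq_C1/dt = -E_Se1/6 - q_C1/18

β2 stroke→J2  (Se1 fixes effort; stroke away)
β6 stroke→Sf1  (Sf1 (Sf) sets flow on bond)
β1 stroke→TF1  (0-jn J2 has e-setter on 2)
β3 stroke→I1  (J2 effort already set via bond 2)
β0 stroke→J1  (TF1 one-in-one-out from 1)
β5 stroke→J1  (prefer integral on C1)
β4 stroke→R1  (J1: last free bond brings flow in)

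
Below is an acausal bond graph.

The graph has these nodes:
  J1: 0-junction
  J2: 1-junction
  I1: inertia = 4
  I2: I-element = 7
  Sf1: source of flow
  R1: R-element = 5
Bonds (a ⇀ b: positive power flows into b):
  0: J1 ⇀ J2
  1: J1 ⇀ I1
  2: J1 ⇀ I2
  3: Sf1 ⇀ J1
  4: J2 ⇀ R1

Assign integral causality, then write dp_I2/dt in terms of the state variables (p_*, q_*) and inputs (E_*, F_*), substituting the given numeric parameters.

β3 |Sf1  (Sf1 (Sf) sets flow on bond)
β1 |I1  (I1: I, integral causality)
β2 |I2  (I2: I, integral causality)
β0 |J1  (only one effort-in slot at J1)
β4 |J2  (common-f at J2 fixed by 0)

dp_I2/dt = 5*F_Sf1 - 5*p_I1/4 - 5*p_I2/7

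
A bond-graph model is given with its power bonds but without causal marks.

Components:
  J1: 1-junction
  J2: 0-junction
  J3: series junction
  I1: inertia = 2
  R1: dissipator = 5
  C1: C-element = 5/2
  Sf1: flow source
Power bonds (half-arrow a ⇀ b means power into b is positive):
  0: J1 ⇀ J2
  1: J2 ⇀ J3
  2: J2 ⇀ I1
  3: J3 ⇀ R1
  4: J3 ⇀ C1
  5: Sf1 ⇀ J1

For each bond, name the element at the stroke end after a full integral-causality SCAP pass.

#5 stroke at Sf1  (source Sf1 imposes f)
#0 stroke at J1  (J1: bond 5 brought flow, rest push out)
#2 stroke at I1  (I1 integral (f out))
#1 stroke at J2  (J2: last free bond brings effort in)
#3 stroke at J3  (common-f at J3 fixed by 1)
#4 stroke at J3  (J3 flow already set via bond 1)

b0 |J1
b1 |J2
b2 |I1
b3 |J3
b4 |J3
b5 |Sf1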